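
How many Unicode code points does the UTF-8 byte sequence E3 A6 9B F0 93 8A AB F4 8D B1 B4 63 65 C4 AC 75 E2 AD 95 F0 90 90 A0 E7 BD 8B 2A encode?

11

Byte at offset 0: 0xE3 = 11100011 → 3-byte char (#1). Advance 3.
Byte at offset 3: 0xF0 = 11110000 → 4-byte char (#2). Advance 4.
Byte at offset 7: 0xF4 = 11110100 → 4-byte char (#3). Advance 4.
Byte at offset 11: 0x63 = 01100011 → 1-byte char (#4). Advance 1.
Byte at offset 12: 0x65 = 01100101 → 1-byte char (#5). Advance 1.
Byte at offset 13: 0xC4 = 11000100 → 2-byte char (#6). Advance 2.
Byte at offset 15: 0x75 = 01110101 → 1-byte char (#7). Advance 1.
Byte at offset 16: 0xE2 = 11100010 → 3-byte char (#8). Advance 3.
Byte at offset 19: 0xF0 = 11110000 → 4-byte char (#9). Advance 4.
Byte at offset 23: 0xE7 = 11100111 → 3-byte char (#10). Advance 3.
Byte at offset 26: 0x2A = 00101010 → 1-byte char (#11). Advance 1.
Reached end at offset 27 after 11 code points.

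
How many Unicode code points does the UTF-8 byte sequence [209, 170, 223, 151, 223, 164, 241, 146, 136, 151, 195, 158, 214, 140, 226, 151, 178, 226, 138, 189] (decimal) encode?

Byte at offset 0: 0xD1 = 11010001 → 2-byte char (#1). Advance 2.
Byte at offset 2: 0xDF = 11011111 → 2-byte char (#2). Advance 2.
Byte at offset 4: 0xDF = 11011111 → 2-byte char (#3). Advance 2.
Byte at offset 6: 0xF1 = 11110001 → 4-byte char (#4). Advance 4.
Byte at offset 10: 0xC3 = 11000011 → 2-byte char (#5). Advance 2.
Byte at offset 12: 0xD6 = 11010110 → 2-byte char (#6). Advance 2.
Byte at offset 14: 0xE2 = 11100010 → 3-byte char (#7). Advance 3.
Byte at offset 17: 0xE2 = 11100010 → 3-byte char (#8). Advance 3.
Reached end at offset 20 after 8 code points.

8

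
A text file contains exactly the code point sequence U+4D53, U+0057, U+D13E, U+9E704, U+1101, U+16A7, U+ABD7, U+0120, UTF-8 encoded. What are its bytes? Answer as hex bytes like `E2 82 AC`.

E4 B5 93 57 ED 84 BE F2 9E 9C 84 E1 84 81 E1 9A A7 EA AF 97 C4 A0

U+4D53: 3-byte form → E4 B5 93.
U+0057: 1-byte form → 57.
U+D13E: 3-byte form → ED 84 BE.
U+9E704: 4-byte form → F2 9E 9C 84.
U+1101: 3-byte form → E1 84 81.
U+16A7: 3-byte form → E1 9A A7.
U+ABD7: 3-byte form → EA AF 97.
U+0120: 2-byte form → C4 A0.
Concatenated (22 bytes): E4 B5 93 57 ED 84 BE F2 9E 9C 84 E1 84 81 E1 9A A7 EA AF 97 C4 A0.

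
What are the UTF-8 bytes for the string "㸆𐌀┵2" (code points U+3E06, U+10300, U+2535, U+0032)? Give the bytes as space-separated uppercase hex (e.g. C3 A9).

U+3E06: 3-byte form → E3 B8 86.
U+10300: 4-byte form → F0 90 8C 80.
U+2535: 3-byte form → E2 94 B5.
U+0032: 1-byte form → 32.
Concatenated (11 bytes): E3 B8 86 F0 90 8C 80 E2 94 B5 32.

E3 B8 86 F0 90 8C 80 E2 94 B5 32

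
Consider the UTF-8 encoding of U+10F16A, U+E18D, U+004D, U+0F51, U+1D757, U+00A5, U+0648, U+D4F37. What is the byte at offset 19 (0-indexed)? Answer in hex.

U+10F16A → 4-byte form F4 8F 85 AA at offsets 0–3.
U+E18D → 3-byte form EE 86 8D at offsets 4–6.
U+004D → 1-byte form 4D at offsets 7–7.
U+0F51 → 3-byte form E0 BD 91 at offsets 8–10.
U+1D757 → 4-byte form F0 9D 9D 97 at offsets 11–14.
U+00A5 → 2-byte form C2 A5 at offsets 15–16.
U+0648 → 2-byte form D9 88 at offsets 17–18.
U+D4F37 → 4-byte form F3 94 BC B7 at offsets 19–22.
Offset 19 falls in char 8's range; it's byte 1 of F3 94 BC B7 = 0xF3.

0xF3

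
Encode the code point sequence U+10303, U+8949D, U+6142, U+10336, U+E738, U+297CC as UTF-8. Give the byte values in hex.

U+10303: 4-byte form → F0 90 8C 83.
U+8949D: 4-byte form → F2 89 92 9D.
U+6142: 3-byte form → E6 85 82.
U+10336: 4-byte form → F0 90 8C B6.
U+E738: 3-byte form → EE 9C B8.
U+297CC: 4-byte form → F0 A9 9F 8C.
Concatenated (22 bytes): F0 90 8C 83 F2 89 92 9D E6 85 82 F0 90 8C B6 EE 9C B8 F0 A9 9F 8C.

F0 90 8C 83 F2 89 92 9D E6 85 82 F0 90 8C B6 EE 9C B8 F0 A9 9F 8C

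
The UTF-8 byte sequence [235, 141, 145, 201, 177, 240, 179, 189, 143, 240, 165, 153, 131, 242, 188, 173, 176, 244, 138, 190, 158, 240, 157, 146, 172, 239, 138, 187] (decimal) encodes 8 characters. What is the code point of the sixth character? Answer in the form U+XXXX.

U+10AF9E

Offset 0: leading byte 0xEB = 11101011 → 3-byte char #1 = EB 8D 91.
Offset 3: leading byte 0xC9 = 11001001 → 2-byte char #2 = C9 B1.
Offset 5: leading byte 0xF0 = 11110000 → 4-byte char #3 = F0 B3 BD 8F.
Offset 9: leading byte 0xF0 = 11110000 → 4-byte char #4 = F0 A5 99 83.
Offset 13: leading byte 0xF2 = 11110010 → 4-byte char #5 = F2 BC AD B0.
Offset 17: leading byte 0xF4 = 11110100 → 4-byte char #6 = F4 8A BE 9E.
Leading byte 0xF4 = 11110100 matches 11110xxx → 4-byte sequence.
Byte 1: 0xF4 = 11110100, payload 100 (3 bits).
Byte 2: 0x8A = 10001010 (10xxxxxx ✓), payload 001010.
Byte 3: 0xBE = 10111110 (10xxxxxx ✓), payload 111110.
Byte 4: 0x9E = 10011110 (10xxxxxx ✓), payload 011110.
Concatenate: 100001010111110011110 = 0x10AF9E (21 bits → U+10AF9E).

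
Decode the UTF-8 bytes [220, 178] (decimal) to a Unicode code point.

Leading byte 0xDC = 11011100 matches 110xxxxx → 2-byte sequence.
Byte 1: 0xDC = 11011100, payload 11100 (5 bits).
Byte 2: 0xB2 = 10110010 (10xxxxxx ✓), payload 110010.
Concatenate: 11100110010 = 0x732 (11 bits → U+0732).

U+0732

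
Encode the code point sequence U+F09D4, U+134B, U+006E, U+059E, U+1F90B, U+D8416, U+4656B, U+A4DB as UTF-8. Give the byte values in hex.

F3 B0 A7 94 E1 8D 8B 6E D6 9E F0 9F A4 8B F3 98 90 96 F1 86 95 AB EA 93 9B

U+F09D4: 4-byte form → F3 B0 A7 94.
U+134B: 3-byte form → E1 8D 8B.
U+006E: 1-byte form → 6E.
U+059E: 2-byte form → D6 9E.
U+1F90B: 4-byte form → F0 9F A4 8B.
U+D8416: 4-byte form → F3 98 90 96.
U+4656B: 4-byte form → F1 86 95 AB.
U+A4DB: 3-byte form → EA 93 9B.
Concatenated (25 bytes): F3 B0 A7 94 E1 8D 8B 6E D6 9E F0 9F A4 8B F3 98 90 96 F1 86 95 AB EA 93 9B.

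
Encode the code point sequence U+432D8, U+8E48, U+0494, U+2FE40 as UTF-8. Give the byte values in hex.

F1 83 8B 98 E8 B9 88 D2 94 F0 AF B9 80

U+432D8: 4-byte form → F1 83 8B 98.
U+8E48: 3-byte form → E8 B9 88.
U+0494: 2-byte form → D2 94.
U+2FE40: 4-byte form → F0 AF B9 80.
Concatenated (13 bytes): F1 83 8B 98 E8 B9 88 D2 94 F0 AF B9 80.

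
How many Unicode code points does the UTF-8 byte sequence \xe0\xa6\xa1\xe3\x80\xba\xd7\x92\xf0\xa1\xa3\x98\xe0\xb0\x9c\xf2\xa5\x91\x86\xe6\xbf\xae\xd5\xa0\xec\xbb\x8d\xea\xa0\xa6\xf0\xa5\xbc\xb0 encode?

Byte at offset 0: 0xE0 = 11100000 → 3-byte char (#1). Advance 3.
Byte at offset 3: 0xE3 = 11100011 → 3-byte char (#2). Advance 3.
Byte at offset 6: 0xD7 = 11010111 → 2-byte char (#3). Advance 2.
Byte at offset 8: 0xF0 = 11110000 → 4-byte char (#4). Advance 4.
Byte at offset 12: 0xE0 = 11100000 → 3-byte char (#5). Advance 3.
Byte at offset 15: 0xF2 = 11110010 → 4-byte char (#6). Advance 4.
Byte at offset 19: 0xE6 = 11100110 → 3-byte char (#7). Advance 3.
Byte at offset 22: 0xD5 = 11010101 → 2-byte char (#8). Advance 2.
Byte at offset 24: 0xEC = 11101100 → 3-byte char (#9). Advance 3.
Byte at offset 27: 0xEA = 11101010 → 3-byte char (#10). Advance 3.
Byte at offset 30: 0xF0 = 11110000 → 4-byte char (#11). Advance 4.
Reached end at offset 34 after 11 code points.

11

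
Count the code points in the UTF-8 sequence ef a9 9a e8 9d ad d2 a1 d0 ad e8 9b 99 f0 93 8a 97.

6

Byte at offset 0: 0xEF = 11101111 → 3-byte char (#1). Advance 3.
Byte at offset 3: 0xE8 = 11101000 → 3-byte char (#2). Advance 3.
Byte at offset 6: 0xD2 = 11010010 → 2-byte char (#3). Advance 2.
Byte at offset 8: 0xD0 = 11010000 → 2-byte char (#4). Advance 2.
Byte at offset 10: 0xE8 = 11101000 → 3-byte char (#5). Advance 3.
Byte at offset 13: 0xF0 = 11110000 → 4-byte char (#6). Advance 4.
Reached end at offset 17 after 6 code points.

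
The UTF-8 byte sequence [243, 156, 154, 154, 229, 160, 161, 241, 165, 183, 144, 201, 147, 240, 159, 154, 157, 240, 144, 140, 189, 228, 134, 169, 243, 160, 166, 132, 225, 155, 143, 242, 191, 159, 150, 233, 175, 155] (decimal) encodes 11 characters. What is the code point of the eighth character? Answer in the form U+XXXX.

Offset 0: leading byte 0xF3 = 11110011 → 4-byte char #1 = F3 9C 9A 9A.
Offset 4: leading byte 0xE5 = 11100101 → 3-byte char #2 = E5 A0 A1.
Offset 7: leading byte 0xF1 = 11110001 → 4-byte char #3 = F1 A5 B7 90.
Offset 11: leading byte 0xC9 = 11001001 → 2-byte char #4 = C9 93.
Offset 13: leading byte 0xF0 = 11110000 → 4-byte char #5 = F0 9F 9A 9D.
Offset 17: leading byte 0xF0 = 11110000 → 4-byte char #6 = F0 90 8C BD.
Offset 21: leading byte 0xE4 = 11100100 → 3-byte char #7 = E4 86 A9.
Offset 24: leading byte 0xF3 = 11110011 → 4-byte char #8 = F3 A0 A6 84.
Leading byte 0xF3 = 11110011 matches 11110xxx → 4-byte sequence.
Byte 1: 0xF3 = 11110011, payload 011 (3 bits).
Byte 2: 0xA0 = 10100000 (10xxxxxx ✓), payload 100000.
Byte 3: 0xA6 = 10100110 (10xxxxxx ✓), payload 100110.
Byte 4: 0x84 = 10000100 (10xxxxxx ✓), payload 000100.
Concatenate: 011100000100110000100 = 0xE0984 (21 bits → U+E0984).

U+E0984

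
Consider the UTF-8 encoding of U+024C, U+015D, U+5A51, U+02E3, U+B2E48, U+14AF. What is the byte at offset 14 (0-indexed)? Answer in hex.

0x92

U+024C → 2-byte form C9 8C at offsets 0–1.
U+015D → 2-byte form C5 9D at offsets 2–3.
U+5A51 → 3-byte form E5 A9 91 at offsets 4–6.
U+02E3 → 2-byte form CB A3 at offsets 7–8.
U+B2E48 → 4-byte form F2 B2 B9 88 at offsets 9–12.
U+14AF → 3-byte form E1 92 AF at offsets 13–15.
Offset 14 falls in char 6's range; it's byte 2 of E1 92 AF = 0x92.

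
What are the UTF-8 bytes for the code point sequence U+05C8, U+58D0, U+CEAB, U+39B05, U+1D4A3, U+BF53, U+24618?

D7 88 E5 A3 90 EC BA AB F0 B9 AC 85 F0 9D 92 A3 EB BD 93 F0 A4 98 98

U+05C8: 2-byte form → D7 88.
U+58D0: 3-byte form → E5 A3 90.
U+CEAB: 3-byte form → EC BA AB.
U+39B05: 4-byte form → F0 B9 AC 85.
U+1D4A3: 4-byte form → F0 9D 92 A3.
U+BF53: 3-byte form → EB BD 93.
U+24618: 4-byte form → F0 A4 98 98.
Concatenated (23 bytes): D7 88 E5 A3 90 EC BA AB F0 B9 AC 85 F0 9D 92 A3 EB BD 93 F0 A4 98 98.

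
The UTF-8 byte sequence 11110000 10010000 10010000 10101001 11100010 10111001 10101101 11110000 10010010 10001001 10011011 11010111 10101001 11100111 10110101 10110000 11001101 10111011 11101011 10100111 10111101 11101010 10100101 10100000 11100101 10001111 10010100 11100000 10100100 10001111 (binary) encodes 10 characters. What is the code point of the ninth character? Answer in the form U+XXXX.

U+53D4

Offset 0: leading byte 0xF0 = 11110000 → 4-byte char #1 = F0 90 90 A9.
Offset 4: leading byte 0xE2 = 11100010 → 3-byte char #2 = E2 B9 AD.
Offset 7: leading byte 0xF0 = 11110000 → 4-byte char #3 = F0 92 89 9B.
Offset 11: leading byte 0xD7 = 11010111 → 2-byte char #4 = D7 A9.
Offset 13: leading byte 0xE7 = 11100111 → 3-byte char #5 = E7 B5 B0.
Offset 16: leading byte 0xCD = 11001101 → 2-byte char #6 = CD BB.
Offset 18: leading byte 0xEB = 11101011 → 3-byte char #7 = EB A7 BD.
Offset 21: leading byte 0xEA = 11101010 → 3-byte char #8 = EA A5 A0.
Offset 24: leading byte 0xE5 = 11100101 → 3-byte char #9 = E5 8F 94.
Leading byte 0xE5 = 11100101 matches 1110xxxx → 3-byte sequence.
Byte 1: 0xE5 = 11100101, payload 0101 (4 bits).
Byte 2: 0x8F = 10001111 (10xxxxxx ✓), payload 001111.
Byte 3: 0x94 = 10010100 (10xxxxxx ✓), payload 010100.
Concatenate: 0101001111010100 = 0x53D4 (16 bits → U+53D4).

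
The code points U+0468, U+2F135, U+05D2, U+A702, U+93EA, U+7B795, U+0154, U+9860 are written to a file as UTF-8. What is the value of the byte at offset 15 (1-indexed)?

0xF1

1-indexed offset 15 is 0-indexed offset 14.
U+0468 → 2-byte form D1 A8 at offsets 0–1.
U+2F135 → 4-byte form F0 AF 84 B5 at offsets 2–5.
U+05D2 → 2-byte form D7 92 at offsets 6–7.
U+A702 → 3-byte form EA 9C 82 at offsets 8–10.
U+93EA → 3-byte form E9 8F AA at offsets 11–13.
U+7B795 → 4-byte form F1 BB 9E 95 at offsets 14–17.
Offset 14 falls in char 6's range; it's byte 1 of F1 BB 9E 95 = 0xF1.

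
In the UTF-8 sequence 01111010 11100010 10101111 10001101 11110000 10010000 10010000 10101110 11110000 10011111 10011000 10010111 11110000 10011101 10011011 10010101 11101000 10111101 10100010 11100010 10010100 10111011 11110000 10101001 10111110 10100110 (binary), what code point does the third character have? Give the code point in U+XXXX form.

Offset 0: leading byte 0x7A = 01111010 → 1-byte char #1 = 7A.
Offset 1: leading byte 0xE2 = 11100010 → 3-byte char #2 = E2 AF 8D.
Offset 4: leading byte 0xF0 = 11110000 → 4-byte char #3 = F0 90 90 AE.
Leading byte 0xF0 = 11110000 matches 11110xxx → 4-byte sequence.
Byte 1: 0xF0 = 11110000, payload 000 (3 bits).
Byte 2: 0x90 = 10010000 (10xxxxxx ✓), payload 010000.
Byte 3: 0x90 = 10010000 (10xxxxxx ✓), payload 010000.
Byte 4: 0xAE = 10101110 (10xxxxxx ✓), payload 101110.
Concatenate: 000010000010000101110 = 0x1042E (21 bits → U+1042E).

U+1042E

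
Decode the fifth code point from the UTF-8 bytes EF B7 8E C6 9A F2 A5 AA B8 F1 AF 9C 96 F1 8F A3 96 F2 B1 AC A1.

U+4F8D6

Offset 0: leading byte 0xEF = 11101111 → 3-byte char #1 = EF B7 8E.
Offset 3: leading byte 0xC6 = 11000110 → 2-byte char #2 = C6 9A.
Offset 5: leading byte 0xF2 = 11110010 → 4-byte char #3 = F2 A5 AA B8.
Offset 9: leading byte 0xF1 = 11110001 → 4-byte char #4 = F1 AF 9C 96.
Offset 13: leading byte 0xF1 = 11110001 → 4-byte char #5 = F1 8F A3 96.
Leading byte 0xF1 = 11110001 matches 11110xxx → 4-byte sequence.
Byte 1: 0xF1 = 11110001, payload 001 (3 bits).
Byte 2: 0x8F = 10001111 (10xxxxxx ✓), payload 001111.
Byte 3: 0xA3 = 10100011 (10xxxxxx ✓), payload 100011.
Byte 4: 0x96 = 10010110 (10xxxxxx ✓), payload 010110.
Concatenate: 001001111100011010110 = 0x4F8D6 (21 bits → U+4F8D6).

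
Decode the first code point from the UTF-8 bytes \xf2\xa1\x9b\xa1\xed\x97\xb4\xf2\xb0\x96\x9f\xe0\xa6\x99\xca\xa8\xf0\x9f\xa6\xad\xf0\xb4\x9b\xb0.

U+A16E1

Offset 0: leading byte 0xF2 = 11110010 → 4-byte char #1 = F2 A1 9B A1.
Leading byte 0xF2 = 11110010 matches 11110xxx → 4-byte sequence.
Byte 1: 0xF2 = 11110010, payload 010 (3 bits).
Byte 2: 0xA1 = 10100001 (10xxxxxx ✓), payload 100001.
Byte 3: 0x9B = 10011011 (10xxxxxx ✓), payload 011011.
Byte 4: 0xA1 = 10100001 (10xxxxxx ✓), payload 100001.
Concatenate: 010100001011011100001 = 0xA16E1 (21 bits → U+A16E1).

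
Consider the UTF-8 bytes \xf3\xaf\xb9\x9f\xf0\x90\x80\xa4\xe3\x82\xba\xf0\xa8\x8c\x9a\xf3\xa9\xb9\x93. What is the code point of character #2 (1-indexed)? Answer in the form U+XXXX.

U+10024

Offset 0: leading byte 0xF3 = 11110011 → 4-byte char #1 = F3 AF B9 9F.
Offset 4: leading byte 0xF0 = 11110000 → 4-byte char #2 = F0 90 80 A4.
Leading byte 0xF0 = 11110000 matches 11110xxx → 4-byte sequence.
Byte 1: 0xF0 = 11110000, payload 000 (3 bits).
Byte 2: 0x90 = 10010000 (10xxxxxx ✓), payload 010000.
Byte 3: 0x80 = 10000000 (10xxxxxx ✓), payload 000000.
Byte 4: 0xA4 = 10100100 (10xxxxxx ✓), payload 100100.
Concatenate: 000010000000000100100 = 0x10024 (21 bits → U+10024).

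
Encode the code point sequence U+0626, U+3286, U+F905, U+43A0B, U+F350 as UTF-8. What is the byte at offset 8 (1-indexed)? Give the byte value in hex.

0x85

1-indexed offset 8 is 0-indexed offset 7.
U+0626 → 2-byte form D8 A6 at offsets 0–1.
U+3286 → 3-byte form E3 8A 86 at offsets 2–4.
U+F905 → 3-byte form EF A4 85 at offsets 5–7.
Offset 7 falls in char 3's range; it's byte 3 of EF A4 85 = 0x85.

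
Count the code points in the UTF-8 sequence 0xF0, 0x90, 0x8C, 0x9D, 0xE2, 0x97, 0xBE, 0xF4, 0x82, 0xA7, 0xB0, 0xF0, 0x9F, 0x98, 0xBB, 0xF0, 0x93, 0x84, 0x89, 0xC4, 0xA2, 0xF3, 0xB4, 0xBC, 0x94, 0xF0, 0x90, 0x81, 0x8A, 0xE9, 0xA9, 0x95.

Byte at offset 0: 0xF0 = 11110000 → 4-byte char (#1). Advance 4.
Byte at offset 4: 0xE2 = 11100010 → 3-byte char (#2). Advance 3.
Byte at offset 7: 0xF4 = 11110100 → 4-byte char (#3). Advance 4.
Byte at offset 11: 0xF0 = 11110000 → 4-byte char (#4). Advance 4.
Byte at offset 15: 0xF0 = 11110000 → 4-byte char (#5). Advance 4.
Byte at offset 19: 0xC4 = 11000100 → 2-byte char (#6). Advance 2.
Byte at offset 21: 0xF3 = 11110011 → 4-byte char (#7). Advance 4.
Byte at offset 25: 0xF0 = 11110000 → 4-byte char (#8). Advance 4.
Byte at offset 29: 0xE9 = 11101001 → 3-byte char (#9). Advance 3.
Reached end at offset 32 after 9 code points.

9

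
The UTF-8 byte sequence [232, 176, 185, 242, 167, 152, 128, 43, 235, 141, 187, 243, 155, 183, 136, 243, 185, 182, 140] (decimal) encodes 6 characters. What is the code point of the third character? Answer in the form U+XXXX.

U+002B

Offset 0: leading byte 0xE8 = 11101000 → 3-byte char #1 = E8 B0 B9.
Offset 3: leading byte 0xF2 = 11110010 → 4-byte char #2 = F2 A7 98 80.
Offset 7: leading byte 0x2B = 00101011 → 1-byte char #3 = 2B.
Leading byte 0x2B = 00101011 matches 0xxxxxxx → 1-byte sequence.
Byte 1: 0x2B = 00101011, payload 0101011 (7 bits).
Concatenate: 0101011 = 0x2B (7 bits → U+002B).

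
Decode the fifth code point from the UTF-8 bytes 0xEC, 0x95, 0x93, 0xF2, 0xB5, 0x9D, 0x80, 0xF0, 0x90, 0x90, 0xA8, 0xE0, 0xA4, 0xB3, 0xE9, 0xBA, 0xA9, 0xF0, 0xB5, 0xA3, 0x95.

Offset 0: leading byte 0xEC = 11101100 → 3-byte char #1 = EC 95 93.
Offset 3: leading byte 0xF2 = 11110010 → 4-byte char #2 = F2 B5 9D 80.
Offset 7: leading byte 0xF0 = 11110000 → 4-byte char #3 = F0 90 90 A8.
Offset 11: leading byte 0xE0 = 11100000 → 3-byte char #4 = E0 A4 B3.
Offset 14: leading byte 0xE9 = 11101001 → 3-byte char #5 = E9 BA A9.
Leading byte 0xE9 = 11101001 matches 1110xxxx → 3-byte sequence.
Byte 1: 0xE9 = 11101001, payload 1001 (4 bits).
Byte 2: 0xBA = 10111010 (10xxxxxx ✓), payload 111010.
Byte 3: 0xA9 = 10101001 (10xxxxxx ✓), payload 101001.
Concatenate: 1001111010101001 = 0x9EA9 (16 bits → U+9EA9).

U+9EA9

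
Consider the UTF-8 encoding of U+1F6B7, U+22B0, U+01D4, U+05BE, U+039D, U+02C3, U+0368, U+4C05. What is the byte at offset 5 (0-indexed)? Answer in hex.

0x8A

U+1F6B7 → 4-byte form F0 9F 9A B7 at offsets 0–3.
U+22B0 → 3-byte form E2 8A B0 at offsets 4–6.
Offset 5 falls in char 2's range; it's byte 2 of E2 8A B0 = 0x8A.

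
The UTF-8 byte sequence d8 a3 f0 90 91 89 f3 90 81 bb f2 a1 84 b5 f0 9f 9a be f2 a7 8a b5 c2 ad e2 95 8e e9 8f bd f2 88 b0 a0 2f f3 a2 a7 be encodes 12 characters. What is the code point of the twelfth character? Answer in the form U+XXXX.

Offset 0: leading byte 0xD8 = 11011000 → 2-byte char #1 = D8 A3.
Offset 2: leading byte 0xF0 = 11110000 → 4-byte char #2 = F0 90 91 89.
Offset 6: leading byte 0xF3 = 11110011 → 4-byte char #3 = F3 90 81 BB.
Offset 10: leading byte 0xF2 = 11110010 → 4-byte char #4 = F2 A1 84 B5.
Offset 14: leading byte 0xF0 = 11110000 → 4-byte char #5 = F0 9F 9A BE.
Offset 18: leading byte 0xF2 = 11110010 → 4-byte char #6 = F2 A7 8A B5.
Offset 22: leading byte 0xC2 = 11000010 → 2-byte char #7 = C2 AD.
Offset 24: leading byte 0xE2 = 11100010 → 3-byte char #8 = E2 95 8E.
Offset 27: leading byte 0xE9 = 11101001 → 3-byte char #9 = E9 8F BD.
Offset 30: leading byte 0xF2 = 11110010 → 4-byte char #10 = F2 88 B0 A0.
Offset 34: leading byte 0x2F = 00101111 → 1-byte char #11 = 2F.
Offset 35: leading byte 0xF3 = 11110011 → 4-byte char #12 = F3 A2 A7 BE.
Leading byte 0xF3 = 11110011 matches 11110xxx → 4-byte sequence.
Byte 1: 0xF3 = 11110011, payload 011 (3 bits).
Byte 2: 0xA2 = 10100010 (10xxxxxx ✓), payload 100010.
Byte 3: 0xA7 = 10100111 (10xxxxxx ✓), payload 100111.
Byte 4: 0xBE = 10111110 (10xxxxxx ✓), payload 111110.
Concatenate: 011100010100111111110 = 0xE29FE (21 bits → U+E29FE).

U+E29FE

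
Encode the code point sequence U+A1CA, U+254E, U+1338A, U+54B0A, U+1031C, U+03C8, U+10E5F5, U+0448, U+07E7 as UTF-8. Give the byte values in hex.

U+A1CA: 3-byte form → EA 87 8A.
U+254E: 3-byte form → E2 95 8E.
U+1338A: 4-byte form → F0 93 8E 8A.
U+54B0A: 4-byte form → F1 94 AC 8A.
U+1031C: 4-byte form → F0 90 8C 9C.
U+03C8: 2-byte form → CF 88.
U+10E5F5: 4-byte form → F4 8E 97 B5.
U+0448: 2-byte form → D1 88.
U+07E7: 2-byte form → DF A7.
Concatenated (28 bytes): EA 87 8A E2 95 8E F0 93 8E 8A F1 94 AC 8A F0 90 8C 9C CF 88 F4 8E 97 B5 D1 88 DF A7.

EA 87 8A E2 95 8E F0 93 8E 8A F1 94 AC 8A F0 90 8C 9C CF 88 F4 8E 97 B5 D1 88 DF A7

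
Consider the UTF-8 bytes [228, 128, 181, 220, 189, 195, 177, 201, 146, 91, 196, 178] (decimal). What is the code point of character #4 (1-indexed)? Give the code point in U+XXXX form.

U+0252

Offset 0: leading byte 0xE4 = 11100100 → 3-byte char #1 = E4 80 B5.
Offset 3: leading byte 0xDC = 11011100 → 2-byte char #2 = DC BD.
Offset 5: leading byte 0xC3 = 11000011 → 2-byte char #3 = C3 B1.
Offset 7: leading byte 0xC9 = 11001001 → 2-byte char #4 = C9 92.
Leading byte 0xC9 = 11001001 matches 110xxxxx → 2-byte sequence.
Byte 1: 0xC9 = 11001001, payload 01001 (5 bits).
Byte 2: 0x92 = 10010010 (10xxxxxx ✓), payload 010010.
Concatenate: 01001010010 = 0x252 (11 bits → U+0252).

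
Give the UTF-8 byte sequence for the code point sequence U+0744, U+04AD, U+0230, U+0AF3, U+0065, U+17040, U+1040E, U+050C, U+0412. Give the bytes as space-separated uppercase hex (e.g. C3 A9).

U+0744: 2-byte form → DD 84.
U+04AD: 2-byte form → D2 AD.
U+0230: 2-byte form → C8 B0.
U+0AF3: 3-byte form → E0 AB B3.
U+0065: 1-byte form → 65.
U+17040: 4-byte form → F0 97 81 80.
U+1040E: 4-byte form → F0 90 90 8E.
U+050C: 2-byte form → D4 8C.
U+0412: 2-byte form → D0 92.
Concatenated (22 bytes): DD 84 D2 AD C8 B0 E0 AB B3 65 F0 97 81 80 F0 90 90 8E D4 8C D0 92.

DD 84 D2 AD C8 B0 E0 AB B3 65 F0 97 81 80 F0 90 90 8E D4 8C D0 92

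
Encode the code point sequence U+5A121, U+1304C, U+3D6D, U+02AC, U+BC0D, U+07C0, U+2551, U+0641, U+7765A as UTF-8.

U+5A121: 4-byte form → F1 9A 84 A1.
U+1304C: 4-byte form → F0 93 81 8C.
U+3D6D: 3-byte form → E3 B5 AD.
U+02AC: 2-byte form → CA AC.
U+BC0D: 3-byte form → EB B0 8D.
U+07C0: 2-byte form → DF 80.
U+2551: 3-byte form → E2 95 91.
U+0641: 2-byte form → D9 81.
U+7765A: 4-byte form → F1 B7 99 9A.
Concatenated (27 bytes): F1 9A 84 A1 F0 93 81 8C E3 B5 AD CA AC EB B0 8D DF 80 E2 95 91 D9 81 F1 B7 99 9A.

F1 9A 84 A1 F0 93 81 8C E3 B5 AD CA AC EB B0 8D DF 80 E2 95 91 D9 81 F1 B7 99 9A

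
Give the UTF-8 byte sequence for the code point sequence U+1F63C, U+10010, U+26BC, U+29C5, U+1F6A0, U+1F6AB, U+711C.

U+1F63C: 4-byte form → F0 9F 98 BC.
U+10010: 4-byte form → F0 90 80 90.
U+26BC: 3-byte form → E2 9A BC.
U+29C5: 3-byte form → E2 A7 85.
U+1F6A0: 4-byte form → F0 9F 9A A0.
U+1F6AB: 4-byte form → F0 9F 9A AB.
U+711C: 3-byte form → E7 84 9C.
Concatenated (25 bytes): F0 9F 98 BC F0 90 80 90 E2 9A BC E2 A7 85 F0 9F 9A A0 F0 9F 9A AB E7 84 9C.

F0 9F 98 BC F0 90 80 90 E2 9A BC E2 A7 85 F0 9F 9A A0 F0 9F 9A AB E7 84 9C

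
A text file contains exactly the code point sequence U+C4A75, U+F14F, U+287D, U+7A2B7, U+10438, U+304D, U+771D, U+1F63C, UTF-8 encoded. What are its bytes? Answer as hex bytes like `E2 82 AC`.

U+C4A75: 4-byte form → F3 84 A9 B5.
U+F14F: 3-byte form → EF 85 8F.
U+287D: 3-byte form → E2 A1 BD.
U+7A2B7: 4-byte form → F1 BA 8A B7.
U+10438: 4-byte form → F0 90 90 B8.
U+304D: 3-byte form → E3 81 8D.
U+771D: 3-byte form → E7 9C 9D.
U+1F63C: 4-byte form → F0 9F 98 BC.
Concatenated (28 bytes): F3 84 A9 B5 EF 85 8F E2 A1 BD F1 BA 8A B7 F0 90 90 B8 E3 81 8D E7 9C 9D F0 9F 98 BC.

F3 84 A9 B5 EF 85 8F E2 A1 BD F1 BA 8A B7 F0 90 90 B8 E3 81 8D E7 9C 9D F0 9F 98 BC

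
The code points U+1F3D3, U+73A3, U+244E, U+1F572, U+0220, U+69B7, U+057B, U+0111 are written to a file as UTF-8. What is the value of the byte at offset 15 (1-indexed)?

0xC8

1-indexed offset 15 is 0-indexed offset 14.
U+1F3D3 → 4-byte form F0 9F 8F 93 at offsets 0–3.
U+73A3 → 3-byte form E7 8E A3 at offsets 4–6.
U+244E → 3-byte form E2 91 8E at offsets 7–9.
U+1F572 → 4-byte form F0 9F 95 B2 at offsets 10–13.
U+0220 → 2-byte form C8 A0 at offsets 14–15.
Offset 14 falls in char 5's range; it's byte 1 of C8 A0 = 0xC8.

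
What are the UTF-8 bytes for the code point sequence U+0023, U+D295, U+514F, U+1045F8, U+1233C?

U+0023: 1-byte form → 23.
U+D295: 3-byte form → ED 8A 95.
U+514F: 3-byte form → E5 85 8F.
U+1045F8: 4-byte form → F4 84 97 B8.
U+1233C: 4-byte form → F0 92 8C BC.
Concatenated (15 bytes): 23 ED 8A 95 E5 85 8F F4 84 97 B8 F0 92 8C BC.

23 ED 8A 95 E5 85 8F F4 84 97 B8 F0 92 8C BC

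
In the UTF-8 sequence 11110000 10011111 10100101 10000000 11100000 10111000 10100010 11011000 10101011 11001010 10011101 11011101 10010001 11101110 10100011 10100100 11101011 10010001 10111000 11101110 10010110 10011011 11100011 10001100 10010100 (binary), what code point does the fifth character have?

U+0751

Offset 0: leading byte 0xF0 = 11110000 → 4-byte char #1 = F0 9F A5 80.
Offset 4: leading byte 0xE0 = 11100000 → 3-byte char #2 = E0 B8 A2.
Offset 7: leading byte 0xD8 = 11011000 → 2-byte char #3 = D8 AB.
Offset 9: leading byte 0xCA = 11001010 → 2-byte char #4 = CA 9D.
Offset 11: leading byte 0xDD = 11011101 → 2-byte char #5 = DD 91.
Leading byte 0xDD = 11011101 matches 110xxxxx → 2-byte sequence.
Byte 1: 0xDD = 11011101, payload 11101 (5 bits).
Byte 2: 0x91 = 10010001 (10xxxxxx ✓), payload 010001.
Concatenate: 11101010001 = 0x751 (11 bits → U+0751).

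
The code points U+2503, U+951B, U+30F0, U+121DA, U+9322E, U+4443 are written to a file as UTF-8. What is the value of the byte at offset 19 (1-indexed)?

1-indexed offset 19 is 0-indexed offset 18.
U+2503 → 3-byte form E2 94 83 at offsets 0–2.
U+951B → 3-byte form E9 94 9B at offsets 3–5.
U+30F0 → 3-byte form E3 83 B0 at offsets 6–8.
U+121DA → 4-byte form F0 92 87 9A at offsets 9–12.
U+9322E → 4-byte form F2 93 88 AE at offsets 13–16.
U+4443 → 3-byte form E4 91 83 at offsets 17–19.
Offset 18 falls in char 6's range; it's byte 2 of E4 91 83 = 0x91.

0x91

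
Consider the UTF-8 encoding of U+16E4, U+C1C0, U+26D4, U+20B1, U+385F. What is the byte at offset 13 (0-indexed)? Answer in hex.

U+16E4 → 3-byte form E1 9B A4 at offsets 0–2.
U+C1C0 → 3-byte form EC 87 80 at offsets 3–5.
U+26D4 → 3-byte form E2 9B 94 at offsets 6–8.
U+20B1 → 3-byte form E2 82 B1 at offsets 9–11.
U+385F → 3-byte form E3 A1 9F at offsets 12–14.
Offset 13 falls in char 5's range; it's byte 2 of E3 A1 9F = 0xA1.

0xA1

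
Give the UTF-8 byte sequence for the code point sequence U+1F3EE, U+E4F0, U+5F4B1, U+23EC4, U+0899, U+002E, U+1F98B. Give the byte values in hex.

F0 9F 8F AE EE 93 B0 F1 9F 92 B1 F0 A3 BB 84 E0 A2 99 2E F0 9F A6 8B

U+1F3EE: 4-byte form → F0 9F 8F AE.
U+E4F0: 3-byte form → EE 93 B0.
U+5F4B1: 4-byte form → F1 9F 92 B1.
U+23EC4: 4-byte form → F0 A3 BB 84.
U+0899: 3-byte form → E0 A2 99.
U+002E: 1-byte form → 2E.
U+1F98B: 4-byte form → F0 9F A6 8B.
Concatenated (23 bytes): F0 9F 8F AE EE 93 B0 F1 9F 92 B1 F0 A3 BB 84 E0 A2 99 2E F0 9F A6 8B.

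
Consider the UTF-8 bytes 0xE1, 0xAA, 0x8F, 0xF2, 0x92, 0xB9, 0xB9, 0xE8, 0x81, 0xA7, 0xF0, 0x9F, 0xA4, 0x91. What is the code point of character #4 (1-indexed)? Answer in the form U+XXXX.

U+1F911

Offset 0: leading byte 0xE1 = 11100001 → 3-byte char #1 = E1 AA 8F.
Offset 3: leading byte 0xF2 = 11110010 → 4-byte char #2 = F2 92 B9 B9.
Offset 7: leading byte 0xE8 = 11101000 → 3-byte char #3 = E8 81 A7.
Offset 10: leading byte 0xF0 = 11110000 → 4-byte char #4 = F0 9F A4 91.
Leading byte 0xF0 = 11110000 matches 11110xxx → 4-byte sequence.
Byte 1: 0xF0 = 11110000, payload 000 (3 bits).
Byte 2: 0x9F = 10011111 (10xxxxxx ✓), payload 011111.
Byte 3: 0xA4 = 10100100 (10xxxxxx ✓), payload 100100.
Byte 4: 0x91 = 10010001 (10xxxxxx ✓), payload 010001.
Concatenate: 000011111100100010001 = 0x1F911 (21 bits → U+1F911).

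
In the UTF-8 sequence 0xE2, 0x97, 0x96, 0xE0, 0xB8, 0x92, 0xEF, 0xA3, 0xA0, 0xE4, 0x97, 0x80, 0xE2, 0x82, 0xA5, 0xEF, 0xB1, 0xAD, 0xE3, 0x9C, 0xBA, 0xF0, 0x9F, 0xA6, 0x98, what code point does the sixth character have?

Offset 0: leading byte 0xE2 = 11100010 → 3-byte char #1 = E2 97 96.
Offset 3: leading byte 0xE0 = 11100000 → 3-byte char #2 = E0 B8 92.
Offset 6: leading byte 0xEF = 11101111 → 3-byte char #3 = EF A3 A0.
Offset 9: leading byte 0xE4 = 11100100 → 3-byte char #4 = E4 97 80.
Offset 12: leading byte 0xE2 = 11100010 → 3-byte char #5 = E2 82 A5.
Offset 15: leading byte 0xEF = 11101111 → 3-byte char #6 = EF B1 AD.
Leading byte 0xEF = 11101111 matches 1110xxxx → 3-byte sequence.
Byte 1: 0xEF = 11101111, payload 1111 (4 bits).
Byte 2: 0xB1 = 10110001 (10xxxxxx ✓), payload 110001.
Byte 3: 0xAD = 10101101 (10xxxxxx ✓), payload 101101.
Concatenate: 1111110001101101 = 0xFC6D (16 bits → U+FC6D).

U+FC6D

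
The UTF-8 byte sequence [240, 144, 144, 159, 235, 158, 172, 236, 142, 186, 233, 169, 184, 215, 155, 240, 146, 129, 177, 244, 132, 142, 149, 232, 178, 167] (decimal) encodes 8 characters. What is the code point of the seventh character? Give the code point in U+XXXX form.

Offset 0: leading byte 0xF0 = 11110000 → 4-byte char #1 = F0 90 90 9F.
Offset 4: leading byte 0xEB = 11101011 → 3-byte char #2 = EB 9E AC.
Offset 7: leading byte 0xEC = 11101100 → 3-byte char #3 = EC 8E BA.
Offset 10: leading byte 0xE9 = 11101001 → 3-byte char #4 = E9 A9 B8.
Offset 13: leading byte 0xD7 = 11010111 → 2-byte char #5 = D7 9B.
Offset 15: leading byte 0xF0 = 11110000 → 4-byte char #6 = F0 92 81 B1.
Offset 19: leading byte 0xF4 = 11110100 → 4-byte char #7 = F4 84 8E 95.
Leading byte 0xF4 = 11110100 matches 11110xxx → 4-byte sequence.
Byte 1: 0xF4 = 11110100, payload 100 (3 bits).
Byte 2: 0x84 = 10000100 (10xxxxxx ✓), payload 000100.
Byte 3: 0x8E = 10001110 (10xxxxxx ✓), payload 001110.
Byte 4: 0x95 = 10010101 (10xxxxxx ✓), payload 010101.
Concatenate: 100000100001110010101 = 0x104395 (21 bits → U+104395).

U+104395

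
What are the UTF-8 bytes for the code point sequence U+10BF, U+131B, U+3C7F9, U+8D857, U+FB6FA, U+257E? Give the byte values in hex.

E1 82 BF E1 8C 9B F0 BC 9F B9 F2 8D A1 97 F3 BB 9B BA E2 95 BE

U+10BF: 3-byte form → E1 82 BF.
U+131B: 3-byte form → E1 8C 9B.
U+3C7F9: 4-byte form → F0 BC 9F B9.
U+8D857: 4-byte form → F2 8D A1 97.
U+FB6FA: 4-byte form → F3 BB 9B BA.
U+257E: 3-byte form → E2 95 BE.
Concatenated (21 bytes): E1 82 BF E1 8C 9B F0 BC 9F B9 F2 8D A1 97 F3 BB 9B BA E2 95 BE.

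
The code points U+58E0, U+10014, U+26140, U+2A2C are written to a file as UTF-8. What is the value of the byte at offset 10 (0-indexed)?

0x80

U+58E0 → 3-byte form E5 A3 A0 at offsets 0–2.
U+10014 → 4-byte form F0 90 80 94 at offsets 3–6.
U+26140 → 4-byte form F0 A6 85 80 at offsets 7–10.
Offset 10 falls in char 3's range; it's byte 4 of F0 A6 85 80 = 0x80.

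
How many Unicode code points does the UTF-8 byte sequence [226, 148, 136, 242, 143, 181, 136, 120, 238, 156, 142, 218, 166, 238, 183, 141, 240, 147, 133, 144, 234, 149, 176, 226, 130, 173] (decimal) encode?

9

Byte at offset 0: 0xE2 = 11100010 → 3-byte char (#1). Advance 3.
Byte at offset 3: 0xF2 = 11110010 → 4-byte char (#2). Advance 4.
Byte at offset 7: 0x78 = 01111000 → 1-byte char (#3). Advance 1.
Byte at offset 8: 0xEE = 11101110 → 3-byte char (#4). Advance 3.
Byte at offset 11: 0xDA = 11011010 → 2-byte char (#5). Advance 2.
Byte at offset 13: 0xEE = 11101110 → 3-byte char (#6). Advance 3.
Byte at offset 16: 0xF0 = 11110000 → 4-byte char (#7). Advance 4.
Byte at offset 20: 0xEA = 11101010 → 3-byte char (#8). Advance 3.
Byte at offset 23: 0xE2 = 11100010 → 3-byte char (#9). Advance 3.
Reached end at offset 26 after 9 code points.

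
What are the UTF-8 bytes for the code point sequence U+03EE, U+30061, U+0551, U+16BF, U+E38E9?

CF AE F0 B0 81 A1 D5 91 E1 9A BF F3 A3 A3 A9

U+03EE: 2-byte form → CF AE.
U+30061: 4-byte form → F0 B0 81 A1.
U+0551: 2-byte form → D5 91.
U+16BF: 3-byte form → E1 9A BF.
U+E38E9: 4-byte form → F3 A3 A3 A9.
Concatenated (15 bytes): CF AE F0 B0 81 A1 D5 91 E1 9A BF F3 A3 A3 A9.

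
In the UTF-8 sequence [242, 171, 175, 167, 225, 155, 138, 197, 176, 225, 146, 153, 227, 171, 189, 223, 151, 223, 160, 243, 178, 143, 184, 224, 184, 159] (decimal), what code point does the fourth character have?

U+1499

Offset 0: leading byte 0xF2 = 11110010 → 4-byte char #1 = F2 AB AF A7.
Offset 4: leading byte 0xE1 = 11100001 → 3-byte char #2 = E1 9B 8A.
Offset 7: leading byte 0xC5 = 11000101 → 2-byte char #3 = C5 B0.
Offset 9: leading byte 0xE1 = 11100001 → 3-byte char #4 = E1 92 99.
Leading byte 0xE1 = 11100001 matches 1110xxxx → 3-byte sequence.
Byte 1: 0xE1 = 11100001, payload 0001 (4 bits).
Byte 2: 0x92 = 10010010 (10xxxxxx ✓), payload 010010.
Byte 3: 0x99 = 10011001 (10xxxxxx ✓), payload 011001.
Concatenate: 0001010010011001 = 0x1499 (16 bits → U+1499).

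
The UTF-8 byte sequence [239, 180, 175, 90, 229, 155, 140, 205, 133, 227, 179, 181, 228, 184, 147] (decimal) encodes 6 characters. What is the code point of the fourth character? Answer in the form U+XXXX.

U+0345

Offset 0: leading byte 0xEF = 11101111 → 3-byte char #1 = EF B4 AF.
Offset 3: leading byte 0x5A = 01011010 → 1-byte char #2 = 5A.
Offset 4: leading byte 0xE5 = 11100101 → 3-byte char #3 = E5 9B 8C.
Offset 7: leading byte 0xCD = 11001101 → 2-byte char #4 = CD 85.
Leading byte 0xCD = 11001101 matches 110xxxxx → 2-byte sequence.
Byte 1: 0xCD = 11001101, payload 01101 (5 bits).
Byte 2: 0x85 = 10000101 (10xxxxxx ✓), payload 000101.
Concatenate: 01101000101 = 0x345 (11 bits → U+0345).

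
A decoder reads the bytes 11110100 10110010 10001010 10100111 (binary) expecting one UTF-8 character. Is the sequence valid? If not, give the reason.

Leading byte 0xF4 = 11110100 → 4-byte form.
Payload = 0x1322A7, which exceeds U+10FFFF, the maximum Unicode code point. (Leading bytes F5–FF, or F4 followed by ≥ 0x90, are invalid.)

invalid (encodes a value above U+10FFFF)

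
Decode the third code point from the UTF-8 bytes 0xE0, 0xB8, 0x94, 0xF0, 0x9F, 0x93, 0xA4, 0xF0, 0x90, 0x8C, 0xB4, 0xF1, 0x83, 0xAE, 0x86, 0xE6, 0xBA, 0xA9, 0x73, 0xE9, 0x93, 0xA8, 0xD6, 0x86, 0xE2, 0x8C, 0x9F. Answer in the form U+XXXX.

U+10334

Offset 0: leading byte 0xE0 = 11100000 → 3-byte char #1 = E0 B8 94.
Offset 3: leading byte 0xF0 = 11110000 → 4-byte char #2 = F0 9F 93 A4.
Offset 7: leading byte 0xF0 = 11110000 → 4-byte char #3 = F0 90 8C B4.
Leading byte 0xF0 = 11110000 matches 11110xxx → 4-byte sequence.
Byte 1: 0xF0 = 11110000, payload 000 (3 bits).
Byte 2: 0x90 = 10010000 (10xxxxxx ✓), payload 010000.
Byte 3: 0x8C = 10001100 (10xxxxxx ✓), payload 001100.
Byte 4: 0xB4 = 10110100 (10xxxxxx ✓), payload 110100.
Concatenate: 000010000001100110100 = 0x10334 (21 bits → U+10334).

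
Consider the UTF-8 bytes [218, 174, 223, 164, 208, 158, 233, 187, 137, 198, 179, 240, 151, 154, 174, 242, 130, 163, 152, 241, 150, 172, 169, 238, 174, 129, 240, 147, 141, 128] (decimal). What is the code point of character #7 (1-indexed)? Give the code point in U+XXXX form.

U+828D8

Offset 0: leading byte 0xDA = 11011010 → 2-byte char #1 = DA AE.
Offset 2: leading byte 0xDF = 11011111 → 2-byte char #2 = DF A4.
Offset 4: leading byte 0xD0 = 11010000 → 2-byte char #3 = D0 9E.
Offset 6: leading byte 0xE9 = 11101001 → 3-byte char #4 = E9 BB 89.
Offset 9: leading byte 0xC6 = 11000110 → 2-byte char #5 = C6 B3.
Offset 11: leading byte 0xF0 = 11110000 → 4-byte char #6 = F0 97 9A AE.
Offset 15: leading byte 0xF2 = 11110010 → 4-byte char #7 = F2 82 A3 98.
Leading byte 0xF2 = 11110010 matches 11110xxx → 4-byte sequence.
Byte 1: 0xF2 = 11110010, payload 010 (3 bits).
Byte 2: 0x82 = 10000010 (10xxxxxx ✓), payload 000010.
Byte 3: 0xA3 = 10100011 (10xxxxxx ✓), payload 100011.
Byte 4: 0x98 = 10011000 (10xxxxxx ✓), payload 011000.
Concatenate: 010000010100011011000 = 0x828D8 (21 bits → U+828D8).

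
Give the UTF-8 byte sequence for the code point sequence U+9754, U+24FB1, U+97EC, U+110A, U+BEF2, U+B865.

U+9754: 3-byte form → E9 9D 94.
U+24FB1: 4-byte form → F0 A4 BE B1.
U+97EC: 3-byte form → E9 9F AC.
U+110A: 3-byte form → E1 84 8A.
U+BEF2: 3-byte form → EB BB B2.
U+B865: 3-byte form → EB A1 A5.
Concatenated (19 bytes): E9 9D 94 F0 A4 BE B1 E9 9F AC E1 84 8A EB BB B2 EB A1 A5.

E9 9D 94 F0 A4 BE B1 E9 9F AC E1 84 8A EB BB B2 EB A1 A5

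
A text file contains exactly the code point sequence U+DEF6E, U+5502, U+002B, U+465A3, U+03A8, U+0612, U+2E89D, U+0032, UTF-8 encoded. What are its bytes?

F3 9E BD AE E5 94 82 2B F1 86 96 A3 CE A8 D8 92 F0 AE A2 9D 32

U+DEF6E: 4-byte form → F3 9E BD AE.
U+5502: 3-byte form → E5 94 82.
U+002B: 1-byte form → 2B.
U+465A3: 4-byte form → F1 86 96 A3.
U+03A8: 2-byte form → CE A8.
U+0612: 2-byte form → D8 92.
U+2E89D: 4-byte form → F0 AE A2 9D.
U+0032: 1-byte form → 32.
Concatenated (21 bytes): F3 9E BD AE E5 94 82 2B F1 86 96 A3 CE A8 D8 92 F0 AE A2 9D 32.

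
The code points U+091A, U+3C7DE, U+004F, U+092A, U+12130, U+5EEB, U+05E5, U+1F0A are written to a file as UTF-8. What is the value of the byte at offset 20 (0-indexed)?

0xE1

U+091A → 3-byte form E0 A4 9A at offsets 0–2.
U+3C7DE → 4-byte form F0 BC 9F 9E at offsets 3–6.
U+004F → 1-byte form 4F at offsets 7–7.
U+092A → 3-byte form E0 A4 AA at offsets 8–10.
U+12130 → 4-byte form F0 92 84 B0 at offsets 11–14.
U+5EEB → 3-byte form E5 BB AB at offsets 15–17.
U+05E5 → 2-byte form D7 A5 at offsets 18–19.
U+1F0A → 3-byte form E1 BC 8A at offsets 20–22.
Offset 20 falls in char 8's range; it's byte 1 of E1 BC 8A = 0xE1.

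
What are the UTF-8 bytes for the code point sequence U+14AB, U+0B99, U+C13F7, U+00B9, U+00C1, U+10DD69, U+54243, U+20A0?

E1 92 AB E0 AE 99 F3 81 8F B7 C2 B9 C3 81 F4 8D B5 A9 F1 94 89 83 E2 82 A0

U+14AB: 3-byte form → E1 92 AB.
U+0B99: 3-byte form → E0 AE 99.
U+C13F7: 4-byte form → F3 81 8F B7.
U+00B9: 2-byte form → C2 B9.
U+00C1: 2-byte form → C3 81.
U+10DD69: 4-byte form → F4 8D B5 A9.
U+54243: 4-byte form → F1 94 89 83.
U+20A0: 3-byte form → E2 82 A0.
Concatenated (25 bytes): E1 92 AB E0 AE 99 F3 81 8F B7 C2 B9 C3 81 F4 8D B5 A9 F1 94 89 83 E2 82 A0.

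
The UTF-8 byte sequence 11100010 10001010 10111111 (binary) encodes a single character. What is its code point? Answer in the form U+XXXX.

Leading byte 0xE2 = 11100010 matches 1110xxxx → 3-byte sequence.
Byte 1: 0xE2 = 11100010, payload 0010 (4 bits).
Byte 2: 0x8A = 10001010 (10xxxxxx ✓), payload 001010.
Byte 3: 0xBF = 10111111 (10xxxxxx ✓), payload 111111.
Concatenate: 0010001010111111 = 0x22BF (16 bits → U+22BF).

U+22BF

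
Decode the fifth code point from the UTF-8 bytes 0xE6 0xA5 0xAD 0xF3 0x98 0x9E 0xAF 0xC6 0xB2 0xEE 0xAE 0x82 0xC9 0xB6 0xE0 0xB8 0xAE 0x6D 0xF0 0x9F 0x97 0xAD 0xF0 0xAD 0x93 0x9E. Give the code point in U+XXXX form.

U+0276

Offset 0: leading byte 0xE6 = 11100110 → 3-byte char #1 = E6 A5 AD.
Offset 3: leading byte 0xF3 = 11110011 → 4-byte char #2 = F3 98 9E AF.
Offset 7: leading byte 0xC6 = 11000110 → 2-byte char #3 = C6 B2.
Offset 9: leading byte 0xEE = 11101110 → 3-byte char #4 = EE AE 82.
Offset 12: leading byte 0xC9 = 11001001 → 2-byte char #5 = C9 B6.
Leading byte 0xC9 = 11001001 matches 110xxxxx → 2-byte sequence.
Byte 1: 0xC9 = 11001001, payload 01001 (5 bits).
Byte 2: 0xB6 = 10110110 (10xxxxxx ✓), payload 110110.
Concatenate: 01001110110 = 0x276 (11 bits → U+0276).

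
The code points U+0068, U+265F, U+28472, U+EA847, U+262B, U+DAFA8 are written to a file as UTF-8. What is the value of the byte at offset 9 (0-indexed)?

U+0068 → 1-byte form 68 at offsets 0–0.
U+265F → 3-byte form E2 99 9F at offsets 1–3.
U+28472 → 4-byte form F0 A8 91 B2 at offsets 4–7.
U+EA847 → 4-byte form F3 AA A1 87 at offsets 8–11.
Offset 9 falls in char 4's range; it's byte 2 of F3 AA A1 87 = 0xAA.

0xAA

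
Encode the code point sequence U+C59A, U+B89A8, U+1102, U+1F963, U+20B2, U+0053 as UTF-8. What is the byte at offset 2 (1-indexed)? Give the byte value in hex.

1-indexed offset 2 is 0-indexed offset 1.
U+C59A → 3-byte form EC 96 9A at offsets 0–2.
Offset 1 falls in char 1's range; it's byte 2 of EC 96 9A = 0x96.

0x96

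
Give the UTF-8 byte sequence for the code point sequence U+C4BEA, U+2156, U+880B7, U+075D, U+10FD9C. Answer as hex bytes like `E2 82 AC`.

F3 84 AF AA E2 85 96 F2 88 82 B7 DD 9D F4 8F B6 9C

U+C4BEA: 4-byte form → F3 84 AF AA.
U+2156: 3-byte form → E2 85 96.
U+880B7: 4-byte form → F2 88 82 B7.
U+075D: 2-byte form → DD 9D.
U+10FD9C: 4-byte form → F4 8F B6 9C.
Concatenated (17 bytes): F3 84 AF AA E2 85 96 F2 88 82 B7 DD 9D F4 8F B6 9C.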